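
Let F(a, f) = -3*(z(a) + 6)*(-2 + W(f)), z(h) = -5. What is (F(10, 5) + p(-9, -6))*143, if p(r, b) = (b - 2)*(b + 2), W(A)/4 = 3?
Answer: 286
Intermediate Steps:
W(A) = 12 (W(A) = 4*3 = 12)
p(r, b) = (-2 + b)*(2 + b)
F(a, f) = -30 (F(a, f) = -3*(-5 + 6)*(-2 + 12) = -3*10 = -30)
(F(10, 5) + p(-9, -6))*143 = (-30 + (-4 + (-6)²))*143 = (-30 + (-4 + 36))*143 = (-30 + 32)*143 = 2*143 = 286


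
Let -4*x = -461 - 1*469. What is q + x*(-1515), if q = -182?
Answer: -704839/2 ≈ -3.5242e+5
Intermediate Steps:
x = 465/2 (x = -(-461 - 1*469)/4 = -(-461 - 469)/4 = -¼*(-930) = 465/2 ≈ 232.50)
q + x*(-1515) = -182 + (465/2)*(-1515) = -182 - 704475/2 = -704839/2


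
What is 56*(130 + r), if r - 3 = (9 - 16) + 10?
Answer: 7616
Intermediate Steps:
r = 6 (r = 3 + ((9 - 16) + 10) = 3 + (-7 + 10) = 3 + 3 = 6)
56*(130 + r) = 56*(130 + 6) = 56*136 = 7616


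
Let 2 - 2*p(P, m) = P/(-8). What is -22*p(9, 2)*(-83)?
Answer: 22825/8 ≈ 2853.1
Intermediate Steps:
p(P, m) = 1 + P/16 (p(P, m) = 1 - P/(2*(-8)) = 1 - P*(-1)/(2*8) = 1 - (-1)*P/16 = 1 + P/16)
-22*p(9, 2)*(-83) = -22*(1 + (1/16)*9)*(-83) = -22*(1 + 9/16)*(-83) = -22*25/16*(-83) = -275/8*(-83) = 22825/8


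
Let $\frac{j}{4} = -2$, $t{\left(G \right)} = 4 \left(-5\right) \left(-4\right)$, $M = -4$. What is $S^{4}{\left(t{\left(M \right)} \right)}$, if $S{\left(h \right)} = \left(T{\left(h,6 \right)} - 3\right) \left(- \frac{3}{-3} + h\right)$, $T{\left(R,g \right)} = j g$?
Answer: $291219719955921$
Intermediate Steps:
$t{\left(G \right)} = 80$ ($t{\left(G \right)} = \left(-20\right) \left(-4\right) = 80$)
$j = -8$ ($j = 4 \left(-2\right) = -8$)
$T{\left(R,g \right)} = - 8 g$
$S{\left(h \right)} = -51 - 51 h$ ($S{\left(h \right)} = \left(\left(-8\right) 6 - 3\right) \left(- \frac{3}{-3} + h\right) = \left(-48 - 3\right) \left(\left(-3\right) \left(- \frac{1}{3}\right) + h\right) = - 51 \left(1 + h\right) = -51 - 51 h$)
$S^{4}{\left(t{\left(M \right)} \right)} = \left(-51 - 4080\right)^{4} = \left(-4131\right)^{4} = 291219719955921$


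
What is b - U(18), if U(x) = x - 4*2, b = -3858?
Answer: -3868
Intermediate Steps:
U(x) = -8 + x (U(x) = x - 8 = -8 + x)
b - U(18) = -3858 - (-8 + 18) = -3858 - 1*10 = -3858 - 10 = -3868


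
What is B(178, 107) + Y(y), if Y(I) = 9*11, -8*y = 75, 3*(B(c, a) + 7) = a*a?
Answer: 11725/3 ≈ 3908.3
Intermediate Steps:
B(c, a) = -7 + a**2/3 (B(c, a) = -7 + (a*a)/3 = -7 + a**2/3)
y = -75/8 (y = -1/8*75 = -75/8 ≈ -9.3750)
Y(I) = 99
B(178, 107) + Y(y) = (-7 + (1/3)*107**2) + 99 = (-7 + (1/3)*11449) + 99 = (-7 + 11449/3) + 99 = 11428/3 + 99 = 11725/3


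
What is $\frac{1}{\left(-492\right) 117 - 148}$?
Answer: $- \frac{1}{57712} \approx -1.7327 \cdot 10^{-5}$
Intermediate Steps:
$\frac{1}{\left(-492\right) 117 - 148} = \frac{1}{-57564 - 148} = \frac{1}{-57712} = - \frac{1}{57712}$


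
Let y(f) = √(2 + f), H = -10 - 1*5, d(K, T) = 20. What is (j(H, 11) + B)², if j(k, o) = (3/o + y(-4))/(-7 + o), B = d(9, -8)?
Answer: 779447/1936 + 883*I*√2/88 ≈ 402.61 + 14.19*I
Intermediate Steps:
H = -15 (H = -10 - 5 = -15)
B = 20
j(k, o) = (3/o + I*√2)/(-7 + o) (j(k, o) = (3/o + √(2 - 4))/(-7 + o) = (3/o + √(-2))/(-7 + o) = (3/o + I*√2)/(-7 + o))
(j(H, 11) + B)² = ((3 + I*11*√2)/(11*(-7 + 11)) + 20)² = ((1/11)*(3 + 11*I*√2)/4 + 20)² = ((1/11)*(¼)*(3 + 11*I*√2) + 20)² = ((3/44 + I*√2/4) + 20)² = (883/44 + I*√2/4)²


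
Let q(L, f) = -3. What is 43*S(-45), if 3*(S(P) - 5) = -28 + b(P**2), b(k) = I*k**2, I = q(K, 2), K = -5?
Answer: -528981184/3 ≈ -1.7633e+8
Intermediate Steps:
I = -3
b(k) = -3*k**2
S(P) = -13/3 - P**4 (S(P) = 5 + (-28 - 3*P**4)/3 = 5 + (-28/3 - P**4) = -13/3 - P**4)
43*S(-45) = 43*(-13/3 - 1*(-45)**4) = 43*(-13/3 - 1*4100625) = 43*(-13/3 - 4100625) = 43*(-12301888/3) = -528981184/3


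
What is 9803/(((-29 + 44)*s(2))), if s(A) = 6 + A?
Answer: 9803/120 ≈ 81.692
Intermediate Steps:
9803/(((-29 + 44)*s(2))) = 9803/(((-29 + 44)*(6 + 2))) = 9803/((15*8)) = 9803/120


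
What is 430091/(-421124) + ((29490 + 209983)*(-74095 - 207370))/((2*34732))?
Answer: -7096290921477851/7313239384 ≈ -9.7034e+5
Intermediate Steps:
430091/(-421124) + ((29490 + 209983)*(-74095 - 207370))/((2*34732)) = 430091*(-1/421124) + (239473*(-281465))/69464 = -430091/421124 - 67403267945*1/69464 = -430091/421124 - 67403267945/69464 = -7096290921477851/7313239384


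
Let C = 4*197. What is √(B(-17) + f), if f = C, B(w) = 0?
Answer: 2*√197 ≈ 28.071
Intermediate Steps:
C = 788
f = 788
√(B(-17) + f) = √(0 + 788) = √788 = 2*√197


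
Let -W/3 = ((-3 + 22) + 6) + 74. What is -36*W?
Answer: 10692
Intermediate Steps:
W = -297 (W = -3*(((-3 + 22) + 6) + 74) = -3*((19 + 6) + 74) = -3*(25 + 74) = -3*99 = -297)
-36*W = -36*(-297) = 10692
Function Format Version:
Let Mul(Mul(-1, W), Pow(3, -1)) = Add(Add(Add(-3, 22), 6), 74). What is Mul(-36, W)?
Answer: 10692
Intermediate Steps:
W = -297 (W = Mul(-3, Add(Add(Add(-3, 22), 6), 74)) = Mul(-3, Add(Add(19, 6), 74)) = Mul(-3, Add(25, 74)) = Mul(-3, 99) = -297)
Mul(-36, W) = Mul(-36, -297) = 10692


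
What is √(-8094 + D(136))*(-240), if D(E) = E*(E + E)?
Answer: -240*√28898 ≈ -40799.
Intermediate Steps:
D(E) = 2*E² (D(E) = E*(2*E) = 2*E²)
√(-8094 + D(136))*(-240) = √(-8094 + 2*136²)*(-240) = √(-8094 + 2*18496)*(-240) = √(-8094 + 36992)*(-240) = √28898*(-240) = -240*√28898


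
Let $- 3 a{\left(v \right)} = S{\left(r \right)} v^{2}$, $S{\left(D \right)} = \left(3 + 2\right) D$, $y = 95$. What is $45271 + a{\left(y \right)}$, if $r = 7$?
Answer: $- \frac{180062}{3} \approx -60021.0$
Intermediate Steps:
$S{\left(D \right)} = 5 D$
$a{\left(v \right)} = - \frac{35 v^{2}}{3}$ ($a{\left(v \right)} = - \frac{5 \cdot 7 v^{2}}{3} = - \frac{35 v^{2}}{3}$)
$45271 + a{\left(y \right)} = 45271 - \frac{35 \cdot 95^{2}}{3} = 45271 - \frac{315875}{3} = - \frac{180062}{3}$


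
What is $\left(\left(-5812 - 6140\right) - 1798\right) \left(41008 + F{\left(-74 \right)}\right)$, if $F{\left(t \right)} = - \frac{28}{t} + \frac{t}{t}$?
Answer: $- \frac{20863521250}{37} \approx -5.6388 \cdot 10^{8}$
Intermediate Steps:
$F{\left(t \right)} = 1 - \frac{28}{t}$ ($F{\left(t \right)} = - \frac{28}{t} + 1 = 1 - \frac{28}{t}$)
$\left(\left(-5812 - 6140\right) - 1798\right) \left(41008 + F{\left(-74 \right)}\right) = \left(\left(-5812 - 6140\right) - 1798\right) \left(41008 + \frac{-28 - 74}{-74}\right) = \left(\left(-5812 - 6140\right) - 1798\right) \left(41008 - - \frac{51}{37}\right) = \left(-11952 - 1798\right) \left(41008 + \frac{51}{37}\right) = \left(-13750\right) \frac{1517347}{37} = - \frac{20863521250}{37}$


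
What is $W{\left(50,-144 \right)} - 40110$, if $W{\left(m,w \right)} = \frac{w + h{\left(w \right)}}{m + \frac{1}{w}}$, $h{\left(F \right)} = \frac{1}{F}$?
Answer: $- \frac{288772627}{7199} \approx -40113.0$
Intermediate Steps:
$W{\left(m,w \right)} = \frac{w + \frac{1}{w}}{m + \frac{1}{w}}$
$W{\left(50,-144 \right)} - 40110 = \frac{1 + \left(-144\right)^{2}}{1 + 50 \left(-144\right)} - 40110 = \frac{1 + 20736}{1 - 7200} - 40110 = \frac{1}{-7199} \cdot 20737 - 40110 = \left(- \frac{1}{7199}\right) 20737 - 40110 = - \frac{20737}{7199} - 40110 = - \frac{288772627}{7199}$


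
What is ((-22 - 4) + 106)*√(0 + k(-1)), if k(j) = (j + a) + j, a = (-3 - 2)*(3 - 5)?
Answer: 160*√2 ≈ 226.27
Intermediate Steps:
a = 10 (a = -5*(-2) = 10)
k(j) = 10 + 2*j (k(j) = (j + 10) + j = (10 + j) + j = 10 + 2*j)
((-22 - 4) + 106)*√(0 + k(-1)) = ((-22 - 4) + 106)*√(0 + (10 + 2*(-1))) = (-26 + 106)*√(0 + (10 - 2)) = 80*√(0 + 8) = 80*√8 = 80*(2*√2) = 160*√2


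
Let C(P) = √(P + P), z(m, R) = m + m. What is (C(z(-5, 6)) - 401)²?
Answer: 160781 - 1604*I*√5 ≈ 1.6078e+5 - 3586.7*I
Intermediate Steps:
z(m, R) = 2*m
C(P) = √2*√P (C(P) = √(2*P) = √2*√P)
(C(z(-5, 6)) - 401)² = (√2*√(2*(-5)) - 401)² = (√2*√(-10) - 401)² = (√2*(I*√10) - 401)² = (2*I*√5 - 401)² = (-401 + 2*I*√5)²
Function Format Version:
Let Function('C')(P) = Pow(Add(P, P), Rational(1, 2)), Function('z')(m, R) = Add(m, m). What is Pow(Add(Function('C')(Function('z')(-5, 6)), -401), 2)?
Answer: Add(160781, Mul(-1604, I, Pow(5, Rational(1, 2)))) ≈ Add(1.6078e+5, Mul(-3586.7, I))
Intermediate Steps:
Function('z')(m, R) = Mul(2, m)
Function('C')(P) = Mul(Pow(2, Rational(1, 2)), Pow(P, Rational(1, 2))) (Function('C')(P) = Pow(Mul(2, P), Rational(1, 2)) = Mul(Pow(2, Rational(1, 2)), Pow(P, Rational(1, 2))))
Pow(Add(Function('C')(Function('z')(-5, 6)), -401), 2) = Pow(Add(Mul(Pow(2, Rational(1, 2)), Pow(Mul(2, -5), Rational(1, 2))), -401), 2) = Pow(Add(Mul(Pow(2, Rational(1, 2)), Pow(-10, Rational(1, 2))), -401), 2) = Pow(Add(Mul(Pow(2, Rational(1, 2)), Mul(I, Pow(10, Rational(1, 2)))), -401), 2) = Pow(Add(Mul(2, I, Pow(5, Rational(1, 2))), -401), 2) = Pow(Add(-401, Mul(2, I, Pow(5, Rational(1, 2)))), 2)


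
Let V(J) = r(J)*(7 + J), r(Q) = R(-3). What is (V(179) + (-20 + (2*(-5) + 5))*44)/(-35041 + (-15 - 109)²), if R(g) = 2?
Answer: 728/19665 ≈ 0.037020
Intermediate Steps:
r(Q) = 2
V(J) = 14 + 2*J (V(J) = 2*(7 + J) = 14 + 2*J)
(V(179) + (-20 + (2*(-5) + 5))*44)/(-35041 + (-15 - 109)²) = ((14 + 2*179) + (-20 + (2*(-5) + 5))*44)/(-35041 + (-15 - 109)²) = ((14 + 358) + (-20 + (-10 + 5))*44)/(-35041 + (-124)²) = (372 + (-20 - 5)*44)/(-35041 + 15376) = (372 - 25*44)/(-19665) = (372 - 1100)*(-1/19665) = -728*(-1/19665) = 728/19665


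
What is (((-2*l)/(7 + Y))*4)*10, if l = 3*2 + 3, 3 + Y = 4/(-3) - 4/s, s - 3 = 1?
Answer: -432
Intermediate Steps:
s = 4 (s = 3 + 1 = 4)
Y = -16/3 (Y = -3 + (4/(-3) - 4/4) = -3 + (4*(-1/3) - 4*1/4) = -3 + (-4/3 - 1) = -3 - 7/3 = -16/3 ≈ -5.3333)
l = 9 (l = 6 + 3 = 9)
(((-2*l)/(7 + Y))*4)*10 = (((-2*9)/(7 - 16/3))*4)*10 = (-18/5/3*4)*10 = (-18*3/5*4)*10 = -54/5*4*10 = -216/5*10 = -432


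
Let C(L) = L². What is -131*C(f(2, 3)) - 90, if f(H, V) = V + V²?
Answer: -18954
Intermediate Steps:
-131*C(f(2, 3)) - 90 = -131*9*(1 + 3)² - 90 = -131*(3*4)² - 90 = -131*12² - 90 = -131*144 - 90 = -18864 - 90 = -18954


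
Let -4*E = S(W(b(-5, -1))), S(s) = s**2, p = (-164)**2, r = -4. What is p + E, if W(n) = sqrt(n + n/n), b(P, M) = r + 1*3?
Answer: 26896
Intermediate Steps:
p = 26896
b(P, M) = -1 (b(P, M) = -4 + 1*3 = -4 + 3 = -1)
W(n) = sqrt(1 + n) (W(n) = sqrt(n + 1) = sqrt(1 + n))
E = 0 (E = -(sqrt(1 - 1))**2/4 = -(sqrt(0))**2/4 = -1/4*0**2 = -1/4*0 = 0)
p + E = 26896 + 0 = 26896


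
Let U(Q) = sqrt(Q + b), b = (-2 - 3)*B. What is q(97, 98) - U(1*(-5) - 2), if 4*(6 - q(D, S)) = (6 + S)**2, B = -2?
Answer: -2698 - sqrt(3) ≈ -2699.7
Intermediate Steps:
b = 10 (b = (-2 - 3)*(-2) = -5*(-2) = 10)
q(D, S) = 6 - (6 + S)**2/4
U(Q) = sqrt(10 + Q) (U(Q) = sqrt(Q + 10) = sqrt(10 + Q))
q(97, 98) - U(1*(-5) - 2) = (6 - (6 + 98)**2/4) - sqrt(10 + (1*(-5) - 2)) = (6 - 1/4*104**2) - sqrt(10 + (-5 - 2)) = (6 - 1/4*10816) - sqrt(10 - 7) = (6 - 2704) - sqrt(3) = -2698 - sqrt(3)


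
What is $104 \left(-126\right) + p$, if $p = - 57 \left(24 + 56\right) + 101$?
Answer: $-17563$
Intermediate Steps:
$p = -4459$ ($p = \left(-57\right) 80 + 101 = -4560 + 101 = -4459$)
$104 \left(-126\right) + p = 104 \left(-126\right) - 4459 = -13104 - 4459 = -17563$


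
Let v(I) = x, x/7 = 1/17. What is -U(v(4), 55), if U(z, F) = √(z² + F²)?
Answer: -√874274/17 ≈ -55.002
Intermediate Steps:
x = 7/17 ≈ 0.41176
v(I) = 7/17
U(z, F) = √(F² + z²)
-U(v(4), 55) = -√(55² + (7/17)²) = -√(3025 + 49/289) = -√(874274/289) = -√874274/17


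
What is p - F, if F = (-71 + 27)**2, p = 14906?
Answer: 12970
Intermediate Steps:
F = 1936 (F = (-44)**2 = 1936)
p - F = 14906 - 1*1936 = 14906 - 1936 = 12970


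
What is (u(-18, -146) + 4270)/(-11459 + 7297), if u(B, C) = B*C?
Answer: -3449/2081 ≈ -1.6574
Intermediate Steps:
(u(-18, -146) + 4270)/(-11459 + 7297) = (-18*(-146) + 4270)/(-11459 + 7297) = (2628 + 4270)/(-4162) = 6898*(-1/4162) = -3449/2081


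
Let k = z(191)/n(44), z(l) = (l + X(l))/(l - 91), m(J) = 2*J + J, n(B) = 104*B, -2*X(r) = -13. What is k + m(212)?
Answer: 116413519/183040 ≈ 636.00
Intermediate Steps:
X(r) = 13/2 (X(r) = -½*(-13) = 13/2)
m(J) = 3*J
z(l) = (13/2 + l)/(-91 + l) (z(l) = (l + 13/2)/(l - 91) = (13/2 + l)/(-91 + l))
k = 79/183040 (k = ((13/2 + 191)/(-91 + 191))/((104*44)) = ((395/2)/100)/4576 = ((1/100)*(395/2))*(1/4576) = (79/40)*(1/4576) = 79/183040 ≈ 0.00043160)
k + m(212) = 79/183040 + 3*212 = 79/183040 + 636 = 116413519/183040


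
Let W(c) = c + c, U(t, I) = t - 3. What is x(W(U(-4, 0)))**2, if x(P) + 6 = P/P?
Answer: 25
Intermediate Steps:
U(t, I) = -3 + t
W(c) = 2*c
x(P) = -5 (x(P) = -6 + P/P = -6 + 1 = -5)
x(W(U(-4, 0)))**2 = (-5)**2 = 25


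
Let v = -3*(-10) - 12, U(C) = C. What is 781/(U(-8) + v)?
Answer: 781/10 ≈ 78.100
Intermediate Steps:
v = 18 (v = 30 - 12 = 18)
781/(U(-8) + v) = 781/(-8 + 18) = 781/10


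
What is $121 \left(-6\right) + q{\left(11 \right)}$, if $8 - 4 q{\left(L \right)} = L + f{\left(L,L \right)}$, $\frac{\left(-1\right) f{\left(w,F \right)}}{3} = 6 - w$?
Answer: $- \frac{1461}{2} \approx -730.5$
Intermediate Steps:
$f{\left(w,F \right)} = -18 + 3 w$ ($f{\left(w,F \right)} = - 3 \left(6 - w\right) = -18 + 3 w$)
$q{\left(L \right)} = \frac{13}{2} - L$ ($q{\left(L \right)} = 2 - \frac{L + \left(-18 + 3 L\right)}{4} = 2 - \frac{-18 + 4 L}{4} = 2 - \left(- \frac{9}{2} + L\right) = \frac{13}{2} - L$)
$121 \left(-6\right) + q{\left(11 \right)} = 121 \left(-6\right) + \left(\frac{13}{2} - 11\right) = -726 + \left(\frac{13}{2} - 11\right) = -726 - \frac{9}{2} = - \frac{1461}{2}$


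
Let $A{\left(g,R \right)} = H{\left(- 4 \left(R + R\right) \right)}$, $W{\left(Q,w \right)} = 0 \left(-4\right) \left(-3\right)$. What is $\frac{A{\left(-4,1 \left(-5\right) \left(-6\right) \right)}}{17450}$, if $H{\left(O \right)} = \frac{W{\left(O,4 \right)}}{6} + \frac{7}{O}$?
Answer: $- \frac{7}{4188000} \approx -1.6714 \cdot 10^{-6}$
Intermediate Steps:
$W{\left(Q,w \right)} = 0$ ($W{\left(Q,w \right)} = 0 \left(-3\right) = 0$)
$H{\left(O \right)} = \frac{7}{O}$ ($H{\left(O \right)} = \frac{0}{6} + \frac{7}{O} = 0 \cdot \frac{1}{6} + \frac{7}{O} = 0 + \frac{7}{O} = \frac{7}{O}$)
$A{\left(g,R \right)} = - \frac{7}{8 R}$ ($A{\left(g,R \right)} = \frac{7}{\left(-4\right) \left(R + R\right)} = \frac{7}{\left(-4\right) 2 R} = \frac{7}{\left(-8\right) R} = 7 \left(- \frac{1}{8 R}\right) = - \frac{7}{8 R}$)
$\frac{A{\left(-4,1 \left(-5\right) \left(-6\right) \right)}}{17450} = \frac{\left(- \frac{7}{8}\right) \frac{1}{1 \left(-5\right) \left(-6\right)}}{17450} = - \frac{7}{8 \left(\left(-5\right) \left(-6\right)\right)} \frac{1}{17450} = - \frac{7}{8 \cdot 30} \cdot \frac{1}{17450} = \left(- \frac{7}{8}\right) \frac{1}{30} \cdot \frac{1}{17450} = \left(- \frac{7}{240}\right) \frac{1}{17450} = - \frac{7}{4188000}$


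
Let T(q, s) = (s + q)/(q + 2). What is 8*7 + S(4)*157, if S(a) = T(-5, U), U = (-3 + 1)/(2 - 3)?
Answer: 213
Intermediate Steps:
U = 2 (U = -2/(-1) = -2*(-1) = 2)
T(q, s) = (q + s)/(2 + q)
S(a) = 1 (S(a) = (-5 + 2)/(2 - 5) = -3/(-3) = -⅓*(-3) = 1)
8*7 + S(4)*157 = 8*7 + 1*157 = 56 + 157 = 213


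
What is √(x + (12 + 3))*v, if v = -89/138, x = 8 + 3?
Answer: -89*√26/138 ≈ -3.2885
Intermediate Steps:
x = 11
v = -89/138 (v = -89*1/138 = -89/138 ≈ -0.64493)
√(x + (12 + 3))*v = √(11 + (12 + 3))*(-89/138) = √(11 + 15)*(-89/138) = √26*(-89/138) = -89*√26/138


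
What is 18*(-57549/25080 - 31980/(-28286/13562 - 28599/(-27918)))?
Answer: 1598186144298699/2946745340 ≈ 5.4236e+5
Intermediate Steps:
18*(-57549/25080 - 31980/(-28286/13562 - 28599/(-27918))) = 18*(-57549*1/25080 - 31980/(-28286*1/13562 - 28599*(-1/27918))) = 18*(-19183/8360 - 31980/(-14143/6781 + 9533/9306)) = 18*(-19183/8360 - 31980/(-66971485/63103986)) = 18*(-19183/8360 - 31980*(-63103986/66971485)) = 18*(-19183/8360 + 403613094456/13394297) = 18*(177576238255411/5893490680) = 1598186144298699/2946745340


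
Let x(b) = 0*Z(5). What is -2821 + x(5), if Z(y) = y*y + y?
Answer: -2821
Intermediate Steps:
Z(y) = y + y² (Z(y) = y² + y = y + y²)
x(b) = 0 (x(b) = 0*(5*(1 + 5)) = 0*(5*6) = 0*30 = 0)
-2821 + x(5) = -2821 + 0 = -2821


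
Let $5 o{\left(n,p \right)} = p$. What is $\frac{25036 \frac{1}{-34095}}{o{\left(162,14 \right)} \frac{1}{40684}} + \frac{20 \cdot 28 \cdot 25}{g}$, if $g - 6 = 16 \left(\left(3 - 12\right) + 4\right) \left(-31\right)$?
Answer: $- \frac{90386254688}{8476017} \approx -10664.0$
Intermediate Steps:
$o{\left(n,p \right)} = \frac{p}{5}$
$g = 2486$ ($g = 6 + 16 \left(\left(3 - 12\right) + 4\right) \left(-31\right) = 6 + 16 \left(-9 + 4\right) \left(-31\right) = 6 + 16 \left(-5\right) \left(-31\right) = 6 - -2480 = 6 + 2480 = 2486$)
$\frac{25036 \frac{1}{-34095}}{o{\left(162,14 \right)} \frac{1}{40684}} + \frac{20 \cdot 28 \cdot 25}{g} = \frac{25036 \frac{1}{-34095}}{\frac{1}{5} \cdot 14 \cdot \frac{1}{40684}} + \frac{20 \cdot 28 \cdot 25}{2486} = \frac{25036 \left(- \frac{1}{34095}\right)}{\frac{14}{5} \cdot \frac{1}{40684}} + 560 \cdot 25 \cdot \frac{1}{2486} = - \frac{25036 \frac{1}{\frac{1}{14530}}}{34095} + 14000 \cdot \frac{1}{2486} = \left(- \frac{25036}{34095}\right) 14530 + \frac{7000}{1243} = - \frac{72754616}{6819} + \frac{7000}{1243} = - \frac{90386254688}{8476017}$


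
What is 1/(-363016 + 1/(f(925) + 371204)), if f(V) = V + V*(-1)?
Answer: -371204/134752991263 ≈ -2.7547e-6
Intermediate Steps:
f(V) = 0 (f(V) = V - V = 0)
1/(-363016 + 1/(f(925) + 371204)) = 1/(-363016 + 1/(0 + 371204)) = 1/(-363016 + 1/371204) = 1/(-134752991263/371204) = -371204/134752991263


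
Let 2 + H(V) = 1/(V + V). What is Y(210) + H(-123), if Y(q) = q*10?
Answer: 516107/246 ≈ 2098.0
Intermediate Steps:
H(V) = -2 + 1/(2*V) (H(V) = -2 + 1/(V + V) = -2 + 1/(2*V))
Y(q) = 10*q
Y(210) + H(-123) = 10*210 + (-2 + (1/2)/(-123)) = 2100 + (-2 + (1/2)*(-1/123)) = 2100 + (-2 - 1/246) = 2100 - 493/246 = 516107/246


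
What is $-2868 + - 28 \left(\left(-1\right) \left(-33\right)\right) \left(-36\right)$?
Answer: $30396$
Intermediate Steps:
$-2868 + - 28 \left(\left(-1\right) \left(-33\right)\right) \left(-36\right) = -2868 + \left(-28\right) 33 \left(-36\right) = -2868 - -33264 = -2868 + 33264 = 30396$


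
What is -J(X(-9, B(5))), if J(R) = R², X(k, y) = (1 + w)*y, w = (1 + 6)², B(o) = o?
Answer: -62500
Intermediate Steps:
w = 49 (w = 7² = 49)
X(k, y) = 50*y (X(k, y) = (1 + 49)*y = 50*y)
-J(X(-9, B(5))) = -(50*5)² = -1*250² = -1*62500 = -62500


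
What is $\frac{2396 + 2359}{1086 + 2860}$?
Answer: $\frac{4755}{3946} \approx 1.205$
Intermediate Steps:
$\frac{2396 + 2359}{1086 + 2860} = \frac{4755}{3946}$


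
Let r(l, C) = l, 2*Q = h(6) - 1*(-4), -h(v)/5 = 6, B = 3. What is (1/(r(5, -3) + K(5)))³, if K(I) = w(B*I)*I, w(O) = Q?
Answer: -1/216000 ≈ -4.6296e-6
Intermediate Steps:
h(v) = -30 (h(v) = -5*6 = -30)
Q = -13 (Q = (-30 - 1*(-4))/2 = (-30 + 4)/2 = (½)*(-26) = -13)
w(O) = -13
K(I) = -13*I
(1/(r(5, -3) + K(5)))³ = (1/(5 - 13*5))³ = (1/(5 - 65))³ = (1/(-60))³ = (-1/60)³ = -1/216000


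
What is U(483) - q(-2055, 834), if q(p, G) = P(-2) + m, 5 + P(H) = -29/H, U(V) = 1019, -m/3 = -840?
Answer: -3021/2 ≈ -1510.5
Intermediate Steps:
m = 2520 (m = -3*(-840) = 2520)
P(H) = -5 - 29/H
q(p, G) = 5059/2 (q(p, G) = (-5 - 29/(-2)) + 2520 = (-5 - 29*(-½)) + 2520 = (-5 + 29/2) + 2520 = 19/2 + 2520 = 5059/2)
U(483) - q(-2055, 834) = 1019 - 1*5059/2 = 1019 - 5059/2 = -3021/2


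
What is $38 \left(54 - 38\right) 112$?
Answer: $68096$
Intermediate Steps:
$38 \left(54 - 38\right) 112 = 38 \cdot 16 \cdot 112 = 608 \cdot 112 = 68096$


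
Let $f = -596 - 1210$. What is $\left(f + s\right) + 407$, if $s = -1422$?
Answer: $-2821$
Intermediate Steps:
$f = -1806$
$\left(f + s\right) + 407 = \left(-1806 - 1422\right) + 407 = -3228 + 407 = -2821$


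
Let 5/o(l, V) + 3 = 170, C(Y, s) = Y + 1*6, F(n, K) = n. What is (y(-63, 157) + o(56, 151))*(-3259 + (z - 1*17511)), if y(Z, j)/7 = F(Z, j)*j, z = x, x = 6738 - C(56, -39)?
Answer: 162962917956/167 ≈ 9.7583e+8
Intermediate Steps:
C(Y, s) = 6 + Y (C(Y, s) = Y + 6 = 6 + Y)
o(l, V) = 5/167 (o(l, V) = 5/(-3 + 170) = 5/167)
x = 6676 (x = 6738 - (6 + 56) = 6738 - 1*62 = 6738 - 62 = 6676)
z = 6676
y(Z, j) = 7*Z*j (y(Z, j) = 7*(Z*j) = 7*Z*j)
(y(-63, 157) + o(56, 151))*(-3259 + (z - 1*17511)) = (7*(-63)*157 + 5/167)*(-3259 + (6676 - 1*17511)) = (-69237 + 5/167)*(-3259 + (6676 - 17511)) = -11562574*(-3259 - 10835)/167 = -11562574/167*(-14094) = 162962917956/167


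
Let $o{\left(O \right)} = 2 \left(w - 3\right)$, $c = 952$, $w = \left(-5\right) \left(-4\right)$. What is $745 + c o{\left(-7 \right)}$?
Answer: $33113$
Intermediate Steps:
$w = 20$
$o{\left(O \right)} = 34$ ($o{\left(O \right)} = 2 \left(20 - 3\right) = 2 \cdot 17 = 34$)
$745 + c o{\left(-7 \right)} = 745 + 952 \cdot 34 = 745 + 32368 = 33113$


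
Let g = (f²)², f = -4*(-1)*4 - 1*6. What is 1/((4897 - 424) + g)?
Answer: 1/14473 ≈ 6.9094e-5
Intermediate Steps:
f = 10 (f = 4*4 - 6 = 16 - 6 = 10)
g = 10000 (g = (10²)² = 100² = 10000)
1/((4897 - 424) + g) = 1/((4897 - 424) + 10000) = 1/(4473 + 10000) = 1/14473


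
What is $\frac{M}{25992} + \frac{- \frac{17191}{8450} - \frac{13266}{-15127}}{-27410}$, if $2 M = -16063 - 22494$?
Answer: $- \frac{33770467210215103}{45533208509334000} \approx -0.74167$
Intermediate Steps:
$M = - \frac{38557}{2}$ ($M = \frac{-16063 - 22494}{2} = \frac{1}{2} \left(-38557\right) = - \frac{38557}{2} \approx -19279.0$)
$\frac{M}{25992} + \frac{- \frac{17191}{8450} - \frac{13266}{-15127}}{-27410} = - \frac{38557}{2 \cdot 25992} + \frac{- \frac{17191}{8450} - \frac{13266}{-15127}}{-27410} = \left(- \frac{38557}{2}\right) \frac{1}{25992} + \left(\left(-17191\right) \frac{1}{8450} - - \frac{13266}{15127}\right) \left(- \frac{1}{27410}\right) = - \frac{38557}{51984} + \left(- \frac{17191}{8450} + \frac{13266}{15127}\right) \left(- \frac{1}{27410}\right) = - \frac{38557}{51984} - - \frac{147950557}{3503632541500} = - \frac{38557}{51984} + \frac{147950557}{3503632541500} = - \frac{33770467210215103}{45533208509334000}$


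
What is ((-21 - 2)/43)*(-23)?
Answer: 529/43 ≈ 12.302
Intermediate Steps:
((-21 - 2)/43)*(-23) = -23*1/43*(-23) = -23/43*(-23) = 529/43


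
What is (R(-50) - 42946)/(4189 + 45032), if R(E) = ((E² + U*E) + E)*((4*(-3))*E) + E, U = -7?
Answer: 545668/16407 ≈ 33.258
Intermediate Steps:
R(E) = E - 12*E*(E² - 6*E) (R(E) = ((E² - 7*E) + E)*((4*(-3))*E) + E = (E² - 6*E)*(-12*E) + E = -12*E*(E² - 6*E) + E = E - 12*E*(E² - 6*E))
(R(-50) - 42946)/(4189 + 45032) = (-50*(1 - 12*(-50)² + 72*(-50)) - 42946)/(4189 + 45032) = (-50*(1 - 12*2500 - 3600) - 42946)/49221 = (-50*(1 - 30000 - 3600) - 42946)*(1/49221) = (-50*(-33599) - 42946)*(1/49221) = (1679950 - 42946)*(1/49221) = 1637004*(1/49221) = 545668/16407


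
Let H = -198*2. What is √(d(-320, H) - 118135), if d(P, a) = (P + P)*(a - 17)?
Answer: 13*√865 ≈ 382.34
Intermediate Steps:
H = -396
d(P, a) = 2*P*(-17 + a) (d(P, a) = (2*P)*(-17 + a) = 2*P*(-17 + a))
√(d(-320, H) - 118135) = √(2*(-320)*(-17 - 396) - 118135) = √(2*(-320)*(-413) - 118135) = √(264320 - 118135) = √146185 = 13*√865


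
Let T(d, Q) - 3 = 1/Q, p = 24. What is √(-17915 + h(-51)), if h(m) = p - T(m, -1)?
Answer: I*√17893 ≈ 133.76*I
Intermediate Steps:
T(d, Q) = 3 + 1/Q
h(m) = 22 (h(m) = 24 - (3 + 1/(-1)) = 24 - (3 - 1) = 24 - 1*2 = 24 - 2 = 22)
√(-17915 + h(-51)) = √(-17915 + 22) = √(-17893) = I*√17893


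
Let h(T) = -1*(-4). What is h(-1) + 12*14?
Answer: 172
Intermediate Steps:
h(T) = 4
h(-1) + 12*14 = 4 + 12*14 = 4 + 168 = 172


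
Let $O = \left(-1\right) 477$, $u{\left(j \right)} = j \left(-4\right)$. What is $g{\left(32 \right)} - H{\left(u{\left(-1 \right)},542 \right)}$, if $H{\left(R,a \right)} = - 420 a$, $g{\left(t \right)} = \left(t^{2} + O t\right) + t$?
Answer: $213432$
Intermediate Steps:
$u{\left(j \right)} = - 4 j$
$O = -477$
$g{\left(t \right)} = t^{2} - 476 t$ ($g{\left(t \right)} = \left(t^{2} - 477 t\right) + t = t^{2} - 476 t$)
$g{\left(32 \right)} - H{\left(u{\left(-1 \right)},542 \right)} = 32 \left(-476 + 32\right) - \left(-420\right) 542 = 32 \left(-444\right) - -227640 = -14208 + 227640 = 213432$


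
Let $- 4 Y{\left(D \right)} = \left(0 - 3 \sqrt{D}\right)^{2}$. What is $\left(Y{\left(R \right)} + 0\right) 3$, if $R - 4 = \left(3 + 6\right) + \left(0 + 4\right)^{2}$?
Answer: $- \frac{783}{4} \approx -195.75$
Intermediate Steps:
$R = 29$ ($R = 4 + \left(\left(3 + 6\right) + \left(0 + 4\right)^{2}\right) = 4 + \left(9 + 4^{2}\right) = 4 + \left(9 + 16\right) = 4 + 25 = 29$)
$Y{\left(D \right)} = - \frac{9 D}{4}$ ($Y{\left(D \right)} = - \frac{\left(0 - 3 \sqrt{D}\right)^{2}}{4} = - \frac{\left(- 3 \sqrt{D}\right)^{2}}{4} = - \frac{9 D}{4}$)
$\left(Y{\left(R \right)} + 0\right) 3 = \left(\left(- \frac{9}{4}\right) 29 + 0\right) 3 = \left(- \frac{261}{4} + 0\right) 3 = \left(- \frac{261}{4}\right) 3 = - \frac{783}{4}$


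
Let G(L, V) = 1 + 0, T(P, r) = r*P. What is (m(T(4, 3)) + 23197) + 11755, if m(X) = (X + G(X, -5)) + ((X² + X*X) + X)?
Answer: 35265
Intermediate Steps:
T(P, r) = P*r
G(L, V) = 1
m(X) = 1 + 2*X + 2*X² (m(X) = (X + 1) + ((X² + X*X) + X) = (1 + X) + ((X² + X²) + X) = (1 + X) + (2*X² + X) = (1 + X) + (X + 2*X²) = 1 + 2*X + 2*X²)
(m(T(4, 3)) + 23197) + 11755 = ((1 + 2*(4*3) + 2*(4*3)²) + 23197) + 11755 = ((1 + 2*12 + 2*12²) + 23197) + 11755 = ((1 + 24 + 2*144) + 23197) + 11755 = ((1 + 24 + 288) + 23197) + 11755 = (313 + 23197) + 11755 = 23510 + 11755 = 35265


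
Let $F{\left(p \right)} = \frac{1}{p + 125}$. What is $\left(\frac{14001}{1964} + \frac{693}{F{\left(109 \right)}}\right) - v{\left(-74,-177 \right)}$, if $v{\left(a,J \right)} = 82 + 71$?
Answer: $\frac{318199677}{1964} \approx 1.6202 \cdot 10^{5}$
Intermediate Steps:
$v{\left(a,J \right)} = 153$
$F{\left(p \right)} = \frac{1}{125 + p}$
$\left(\frac{14001}{1964} + \frac{693}{F{\left(109 \right)}}\right) - v{\left(-74,-177 \right)} = \left(\frac{14001}{1964} + \frac{693}{\frac{1}{125 + 109}}\right) - 153 = \left(14001 \cdot \frac{1}{1964} + \frac{693}{\frac{1}{234}}\right) - 153 = \left(\frac{14001}{1964} + 693 \frac{1}{\frac{1}{234}}\right) - 153 = \left(\frac{14001}{1964} + 693 \cdot 234\right) - 153 = \left(\frac{14001}{1964} + 162162\right) - 153 = \frac{318500169}{1964} - 153 = \frac{318199677}{1964}$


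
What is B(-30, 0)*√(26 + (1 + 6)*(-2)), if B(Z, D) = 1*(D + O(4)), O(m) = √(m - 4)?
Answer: 0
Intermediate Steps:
O(m) = √(-4 + m)
B(Z, D) = D (B(Z, D) = 1*(D + √(-4 + 4)) = 1*(D + √0) = 1*(D + 0) = 1*D = D)
B(-30, 0)*√(26 + (1 + 6)*(-2)) = 0*√(26 + (1 + 6)*(-2)) = 0*√(26 + 7*(-2)) = 0*√(26 - 14) = 0*√12 = 0*(2*√3) = 0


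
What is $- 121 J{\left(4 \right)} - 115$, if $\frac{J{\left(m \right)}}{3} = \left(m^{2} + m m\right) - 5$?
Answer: $-9916$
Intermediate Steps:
$J{\left(m \right)} = -15 + 6 m^{2}$ ($J{\left(m \right)} = 3 \left(\left(m^{2} + m m\right) - 5\right) = 3 \left(\left(m^{2} + m^{2}\right) - 5\right) = 3 \left(2 m^{2} - 5\right) = 3 \left(-5 + 2 m^{2}\right) = -15 + 6 m^{2}$)
$- 121 J{\left(4 \right)} - 115 = - 121 \left(-15 + 6 \cdot 4^{2}\right) - 115 = - 121 \left(-15 + 6 \cdot 16\right) - 115 = - 121 \left(-15 + 96\right) - 115 = \left(-121\right) 81 - 115 = -9801 - 115 = -9916$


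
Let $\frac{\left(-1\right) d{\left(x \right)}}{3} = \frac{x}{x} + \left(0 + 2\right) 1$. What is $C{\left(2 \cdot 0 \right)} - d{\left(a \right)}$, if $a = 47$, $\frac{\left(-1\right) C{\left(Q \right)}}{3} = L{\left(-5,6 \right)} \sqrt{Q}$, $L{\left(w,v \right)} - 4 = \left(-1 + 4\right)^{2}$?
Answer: $9$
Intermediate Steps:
$L{\left(w,v \right)} = 13$ ($L{\left(w,v \right)} = 4 + \left(-1 + 4\right)^{2} = 4 + 3^{2} = 4 + 9 = 13$)
$C{\left(Q \right)} = - 39 \sqrt{Q}$ ($C{\left(Q \right)} = - 3 \cdot 13 \sqrt{Q} = - 39 \sqrt{Q}$)
$d{\left(x \right)} = -9$ ($d{\left(x \right)} = - 3 \left(\frac{x}{x} + \left(0 + 2\right) 1\right) = - 3 \left(1 + 2 \cdot 1\right) = - 3 \left(1 + 2\right) = \left(-3\right) 3 = -9$)
$C{\left(2 \cdot 0 \right)} - d{\left(a \right)} = - 39 \sqrt{2 \cdot 0} - -9 = - 39 \sqrt{0} + 9 = \left(-39\right) 0 + 9 = 0 + 9 = 9$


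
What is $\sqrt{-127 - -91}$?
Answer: $6 i \approx 6.0 i$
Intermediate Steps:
$\sqrt{-127 - -91} = \sqrt{-127 + 91} = \sqrt{-36} = 6 i$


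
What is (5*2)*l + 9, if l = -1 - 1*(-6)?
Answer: 59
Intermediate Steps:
l = 5 (l = -1 + 6 = 5)
(5*2)*l + 9 = (5*2)*5 + 9 = 10*5 + 9 = 50 + 9 = 59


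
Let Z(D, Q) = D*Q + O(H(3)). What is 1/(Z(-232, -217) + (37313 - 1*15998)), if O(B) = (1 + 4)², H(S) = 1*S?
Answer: 1/71684 ≈ 1.3950e-5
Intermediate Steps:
H(S) = S
O(B) = 25 (O(B) = 5² = 25)
Z(D, Q) = 25 + D*Q (Z(D, Q) = D*Q + 25 = 25 + D*Q)
1/(Z(-232, -217) + (37313 - 1*15998)) = 1/((25 - 232*(-217)) + (37313 - 1*15998)) = 1/((25 + 50344) + (37313 - 15998)) = 1/(50369 + 21315) = 1/71684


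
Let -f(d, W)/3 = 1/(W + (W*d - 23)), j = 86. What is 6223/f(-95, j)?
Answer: 50449861/3 ≈ 1.6817e+7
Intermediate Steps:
f(d, W) = -3/(-23 + W + W*d) (f(d, W) = -3/(W + (W*d - 23)) = -3/(W + (-23 + W*d)) = -3/(-23 + W + W*d))
6223/f(-95, j) = 6223/((-3/(-23 + 86 + 86*(-95)))) = 6223/((-3/(-23 + 86 - 8170))) = 6223/((-3/(-8107))) = 6223/((-3*(-1/8107))) = 6223/(3/8107) = 6223*(8107/3) = 50449861/3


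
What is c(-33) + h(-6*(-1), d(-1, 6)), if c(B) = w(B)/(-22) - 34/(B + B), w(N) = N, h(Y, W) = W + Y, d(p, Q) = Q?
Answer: 925/66 ≈ 14.015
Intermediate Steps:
c(B) = -17/B - B/22 (c(B) = B/(-22) - 34/(B + B) = B*(-1/22) - 34*1/(2*B) = -B/22 - 17/B = -17/B - B/22)
c(-33) + h(-6*(-1), d(-1, 6)) = (-17/(-33) - 1/22*(-33)) + (6 - 6*(-1)) = (-17*(-1/33) + 3/2) + (6 + 6) = (17/33 + 3/2) + 12 = 133/66 + 12 = 925/66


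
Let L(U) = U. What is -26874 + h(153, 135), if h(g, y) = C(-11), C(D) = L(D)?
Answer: -26885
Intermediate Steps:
C(D) = D
h(g, y) = -11
-26874 + h(153, 135) = -26874 - 11 = -26885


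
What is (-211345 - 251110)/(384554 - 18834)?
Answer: -92491/73144 ≈ -1.2645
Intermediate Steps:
(-211345 - 251110)/(384554 - 18834) = -462455/365720 = -462455*1/365720 = -92491/73144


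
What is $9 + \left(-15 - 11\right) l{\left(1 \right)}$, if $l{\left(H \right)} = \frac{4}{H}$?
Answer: $-95$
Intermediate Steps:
$9 + \left(-15 - 11\right) l{\left(1 \right)} = 9 + \left(-15 - 11\right) \frac{4}{1} = 9 - 26 \cdot 4 \cdot 1 = 9 - 104 = -95$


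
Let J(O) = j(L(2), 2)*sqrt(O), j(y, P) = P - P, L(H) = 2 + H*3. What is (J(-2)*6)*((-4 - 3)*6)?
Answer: 0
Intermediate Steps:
L(H) = 2 + 3*H
j(y, P) = 0
J(O) = 0 (J(O) = 0*sqrt(O) = 0)
(J(-2)*6)*((-4 - 3)*6) = (0*6)*((-4 - 3)*6) = 0*(-7*6) = 0*(-42) = 0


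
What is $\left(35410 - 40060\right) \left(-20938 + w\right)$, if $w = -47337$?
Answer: $317478750$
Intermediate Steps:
$\left(35410 - 40060\right) \left(-20938 + w\right) = \left(35410 - 40060\right) \left(-20938 - 47337\right) = \left(-4650\right) \left(-68275\right) = 317478750$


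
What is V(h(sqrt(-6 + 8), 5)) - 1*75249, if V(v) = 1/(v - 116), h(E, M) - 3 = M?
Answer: -8126893/108 ≈ -75249.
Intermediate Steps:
h(E, M) = 3 + M
V(v) = 1/(-116 + v)
V(h(sqrt(-6 + 8), 5)) - 1*75249 = 1/(-116 + (3 + 5)) - 1*75249 = 1/(-116 + 8) - 75249 = 1/(-108) - 75249 = -1/108 - 75249 = -8126893/108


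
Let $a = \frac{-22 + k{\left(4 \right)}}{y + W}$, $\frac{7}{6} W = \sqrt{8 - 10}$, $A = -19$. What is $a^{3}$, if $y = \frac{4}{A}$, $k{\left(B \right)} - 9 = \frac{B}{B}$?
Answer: $\frac{508169592}{\left(14 - 57 i \sqrt{2}\right)^{3}} \approx -457.71 - 807.1 i$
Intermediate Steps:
$W = \frac{6 i \sqrt{2}}{7}$ ($W = \frac{6 \sqrt{8 - 10}}{7} = \frac{6 \sqrt{-2}}{7} = \frac{6 i \sqrt{2}}{7} \approx 1.2122 i$)
$k{\left(B \right)} = 10$ ($k{\left(B \right)} = 9 + \frac{B}{B} = 9 + 1 = 10$)
$y = - \frac{4}{19}$ ($y = \frac{4}{-19} = 4 \left(- \frac{1}{19}\right) = - \frac{4}{19} \approx -0.21053$)
$a = - \frac{12}{- \frac{4}{19} + \frac{6 i \sqrt{2}}{7}}$ ($a = \frac{-22 + 10}{- \frac{4}{19} + \frac{6 i \sqrt{2}}{7}} = - \frac{12}{- \frac{4}{19} + \frac{6 i \sqrt{2}}{7}} \approx 1.669 + 9.6096 i$)
$a^{3} = \left(\frac{5586}{3347} + \frac{22743 i \sqrt{2}}{3347}\right)^{3}$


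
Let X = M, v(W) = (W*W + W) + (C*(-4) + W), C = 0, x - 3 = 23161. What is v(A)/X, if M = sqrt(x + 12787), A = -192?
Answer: 36480*sqrt(35951)/35951 ≈ 192.40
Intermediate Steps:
x = 23164 (x = 3 + 23161 = 23164)
v(W) = W**2 + 2*W (v(W) = (W*W + W) + (0*(-4) + W) = (W**2 + W) + (0 + W) = (W + W**2) + W = W**2 + 2*W)
M = sqrt(35951) (M = sqrt(23164 + 12787) = sqrt(35951) ≈ 189.61)
X = sqrt(35951) ≈ 189.61
v(A)/X = (-192*(2 - 192))/(sqrt(35951)) = (-192*(-190))*(sqrt(35951)/35951) = 36480*(sqrt(35951)/35951) = 36480*sqrt(35951)/35951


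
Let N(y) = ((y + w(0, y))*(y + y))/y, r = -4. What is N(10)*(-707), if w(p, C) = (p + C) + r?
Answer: -22624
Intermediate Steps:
w(p, C) = -4 + C + p (w(p, C) = (p + C) - 4 = (C + p) - 4 = -4 + C + p)
N(y) = -8 + 4*y (N(y) = ((y + (-4 + y + 0))*(y + y))/y = ((y + (-4 + y))*(2*y))/y = ((-4 + 2*y)*(2*y))/y = (2*y*(-4 + 2*y))/y = -8 + 4*y)
N(10)*(-707) = (-8 + 4*10)*(-707) = (-8 + 40)*(-707) = 32*(-707) = -22624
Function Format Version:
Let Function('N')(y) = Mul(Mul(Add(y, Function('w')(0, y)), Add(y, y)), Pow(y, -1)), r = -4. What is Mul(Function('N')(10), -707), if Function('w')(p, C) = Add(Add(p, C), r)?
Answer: -22624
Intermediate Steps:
Function('w')(p, C) = Add(-4, C, p) (Function('w')(p, C) = Add(Add(p, C), -4) = Add(Add(C, p), -4) = Add(-4, C, p))
Function('N')(y) = Add(-8, Mul(4, y)) (Function('N')(y) = Mul(Mul(Add(y, Add(-4, y, 0)), Add(y, y)), Pow(y, -1)) = Mul(Mul(Add(y, Add(-4, y)), Mul(2, y)), Pow(y, -1)) = Mul(Mul(Add(-4, Mul(2, y)), Mul(2, y)), Pow(y, -1)) = Mul(Mul(2, y, Add(-4, Mul(2, y))), Pow(y, -1)) = Add(-8, Mul(4, y)))
Mul(Function('N')(10), -707) = Mul(Add(-8, Mul(4, 10)), -707) = Mul(Add(-8, 40), -707) = Mul(32, -707) = -22624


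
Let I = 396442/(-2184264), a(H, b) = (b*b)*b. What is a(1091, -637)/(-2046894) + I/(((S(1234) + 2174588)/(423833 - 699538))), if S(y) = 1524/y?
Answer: 63136966367745037600493/499898268786583362744 ≈ 126.30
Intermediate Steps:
a(H, b) = b³ (a(H, b) = b²*b = b³)
I = -198221/1092132 (I = 396442*(-1/2184264) = -198221/1092132 ≈ -0.18150)
a(1091, -637)/(-2046894) + I/(((S(1234) + 2174588)/(423833 - 699538))) = (-637)³/(-2046894) - 198221*(423833 - 699538)/(1524/1234 + 2174588)/1092132 = -258474853*(-1/2046894) - 198221*(-275705/(1524*(1/1234) + 2174588))/1092132 = 258474853/2046894 - 198221*(-275705/(762/617 + 2174588))/1092132 = 258474853/2046894 - 198221/(1092132*((1341721558/617)*(-1/275705))) = 258474853/2046894 - 198221/(1092132*(-1341721558/170109985)) = 258474853/2046894 - 198221/1092132*(-170109985/1341721558) = 258474853/2046894 + 33719371336685/1465337048581656 = 63136966367745037600493/499898268786583362744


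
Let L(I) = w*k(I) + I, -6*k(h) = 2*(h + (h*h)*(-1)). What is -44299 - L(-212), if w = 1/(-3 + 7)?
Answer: -47850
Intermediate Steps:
w = 1/4 ≈ 0.25000
k(h) = -h/3 + h**2/3 (k(h) = -(h + (h*h)*(-1))/3 = -(h + h**2*(-1))/3 = -(h - h**2)/3 = -(-2*h**2 + 2*h)/6 = -h/3 + h**2/3)
L(I) = I + I*(-1 + I)/12 (L(I) = (I*(-1 + I)/3)/4 + I = I*(-1 + I)/12 + I = I + I*(-1 + I)/12)
-44299 - L(-212) = -44299 - (-212)*(11 - 212)/12 = -44299 - (-212)*(-201)/12 = -44299 - 1*3551 = -44299 - 3551 = -47850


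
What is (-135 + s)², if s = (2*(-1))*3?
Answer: 19881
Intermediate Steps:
s = -6 (s = -2*3 = -6)
(-135 + s)² = (-135 - 6)² = (-141)² = 19881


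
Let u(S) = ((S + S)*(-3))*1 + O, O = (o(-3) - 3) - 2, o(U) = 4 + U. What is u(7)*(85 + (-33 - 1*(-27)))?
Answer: -3634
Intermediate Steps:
O = -4 (O = ((4 - 3) - 3) - 2 = (1 - 3) - 2 = -2 - 2 = -4)
u(S) = -4 - 6*S (u(S) = ((S + S)*(-3))*1 - 4 = ((2*S)*(-3))*1 - 4 = -6*S*1 - 4 = -6*S - 4 = -4 - 6*S)
u(7)*(85 + (-33 - 1*(-27))) = (-4 - 6*7)*(85 + (-33 - 1*(-27))) = (-4 - 42)*(85 + (-33 + 27)) = -46*(85 - 6) = -46*79 = -3634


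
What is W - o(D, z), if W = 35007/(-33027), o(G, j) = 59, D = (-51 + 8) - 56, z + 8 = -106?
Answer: -661200/11009 ≈ -60.060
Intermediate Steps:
z = -114 (z = -8 - 106 = -114)
D = -99 (D = -43 - 56 = -99)
W = -11669/11009 (W = 35007*(-1/33027) = -11669/11009 ≈ -1.0600)
W - o(D, z) = -11669/11009 - 1*59 = -11669/11009 - 59 = -661200/11009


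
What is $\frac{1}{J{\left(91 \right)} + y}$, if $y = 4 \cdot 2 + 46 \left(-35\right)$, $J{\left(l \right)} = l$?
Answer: $- \frac{1}{1511} \approx -0.00066181$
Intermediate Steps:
$y = -1602$ ($y = 8 - 1610 = -1602$)
$\frac{1}{J{\left(91 \right)} + y} = \frac{1}{91 - 1602} = \frac{1}{-1511} = - \frac{1}{1511}$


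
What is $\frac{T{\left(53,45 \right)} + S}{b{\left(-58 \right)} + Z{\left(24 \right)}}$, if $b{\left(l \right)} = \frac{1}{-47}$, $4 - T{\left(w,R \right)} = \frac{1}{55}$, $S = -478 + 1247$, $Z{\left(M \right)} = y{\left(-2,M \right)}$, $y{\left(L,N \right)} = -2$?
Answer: $- \frac{1998158}{5225} \approx -382.42$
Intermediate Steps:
$Z{\left(M \right)} = -2$
$S = 769$
$T{\left(w,R \right)} = \frac{219}{55}$ ($T{\left(w,R \right)} = 4 - \frac{1}{55} = \frac{219}{55}$)
$b{\left(l \right)} = - \frac{1}{47}$
$\frac{T{\left(53,45 \right)} + S}{b{\left(-58 \right)} + Z{\left(24 \right)}} = \frac{\frac{219}{55} + 769}{- \frac{1}{47} - 2} = \frac{42514}{55 \left(- \frac{95}{47}\right)} = \frac{42514}{55} \left(- \frac{47}{95}\right) = - \frac{1998158}{5225}$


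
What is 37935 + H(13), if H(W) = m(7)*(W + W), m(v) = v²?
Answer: 39209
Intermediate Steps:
H(W) = 98*W (H(W) = 7²*(W + W) = 49*(2*W) = 98*W)
37935 + H(13) = 37935 + 98*13 = 37935 + 1274 = 39209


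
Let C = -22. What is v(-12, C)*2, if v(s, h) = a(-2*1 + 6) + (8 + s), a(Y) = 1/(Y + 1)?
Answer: -38/5 ≈ -7.6000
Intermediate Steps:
a(Y) = 1/(1 + Y)
v(s, h) = 41/5 + s (v(s, h) = 1/(1 + (-2*1 + 6)) + (8 + s) = 1/(1 + (-2 + 6)) + (8 + s) = 1/(1 + 4) + (8 + s) = 1/5 + (8 + s) = 41/5 + s)
v(-12, C)*2 = (41/5 - 12)*2 = -19/5*2 = -38/5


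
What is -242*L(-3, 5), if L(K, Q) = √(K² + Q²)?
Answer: -242*√34 ≈ -1411.1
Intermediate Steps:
-242*L(-3, 5) = -242*√((-3)² + 5²) = -242*√(9 + 25) = -242*√34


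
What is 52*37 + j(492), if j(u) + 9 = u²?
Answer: 243979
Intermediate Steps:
j(u) = -9 + u²
52*37 + j(492) = 52*37 + (-9 + 492²) = 1924 + (-9 + 242064) = 1924 + 242055 = 243979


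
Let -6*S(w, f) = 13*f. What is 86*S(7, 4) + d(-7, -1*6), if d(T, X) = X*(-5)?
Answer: -2146/3 ≈ -715.33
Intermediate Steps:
S(w, f) = -13*f/6
d(T, X) = -5*X
86*S(7, 4) + d(-7, -1*6) = 86*(-13/6*4) - (-5)*6 = 86*(-26/3) - 5*(-6) = -2236/3 + 30 = -2146/3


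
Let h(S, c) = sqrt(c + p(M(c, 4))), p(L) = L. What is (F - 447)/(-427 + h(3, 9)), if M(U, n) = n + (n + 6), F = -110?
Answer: 237839/182306 + 557*sqrt(23)/182306 ≈ 1.3193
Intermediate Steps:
M(U, n) = 6 + 2*n (M(U, n) = n + (6 + n) = 6 + 2*n)
h(S, c) = sqrt(14 + c) (h(S, c) = sqrt(c + (6 + 2*4)) = sqrt(c + (6 + 8)) = sqrt(c + 14) = sqrt(14 + c))
(F - 447)/(-427 + h(3, 9)) = (-110 - 447)/(-427 + sqrt(14 + 9)) = -557/(-427 + sqrt(23))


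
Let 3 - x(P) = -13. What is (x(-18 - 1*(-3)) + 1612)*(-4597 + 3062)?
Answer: -2498980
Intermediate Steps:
x(P) = 16 (x(P) = 3 - 1*(-13) = 3 + 13 = 16)
(x(-18 - 1*(-3)) + 1612)*(-4597 + 3062) = (16 + 1612)*(-4597 + 3062) = 1628*(-1535) = -2498980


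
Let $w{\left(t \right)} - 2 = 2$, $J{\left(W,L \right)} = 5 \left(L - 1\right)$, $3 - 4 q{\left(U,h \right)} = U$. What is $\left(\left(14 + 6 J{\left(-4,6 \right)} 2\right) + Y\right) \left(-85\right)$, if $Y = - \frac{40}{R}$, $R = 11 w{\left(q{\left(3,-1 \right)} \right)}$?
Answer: $- \frac{292740}{11} \approx -26613.0$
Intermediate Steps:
$q{\left(U,h \right)} = \frac{3}{4} - \frac{U}{4}$
$J{\left(W,L \right)} = -5 + 5 L$ ($J{\left(W,L \right)} = 5 \left(-1 + L\right) = -5 + 5 L$)
$w{\left(t \right)} = 4$ ($w{\left(t \right)} = 2 + 2 = 4$)
$R = 44$ ($R = 11 \cdot 4 = 44$)
$Y = - \frac{10}{11}$ ($Y = - \frac{40}{44} = \left(-40\right) \frac{1}{44} = - \frac{10}{11} \approx -0.90909$)
$\left(\left(14 + 6 J{\left(-4,6 \right)} 2\right) + Y\right) \left(-85\right) = \left(\left(14 + 6 \left(-5 + 5 \cdot 6\right) 2\right) - \frac{10}{11}\right) \left(-85\right) = \left(\left(14 + 6 \left(-5 + 30\right) 2\right) - \frac{10}{11}\right) \left(-85\right) = \left(\left(14 + 6 \cdot 25 \cdot 2\right) - \frac{10}{11}\right) \left(-85\right) = \left(\left(14 + 150 \cdot 2\right) - \frac{10}{11}\right) \left(-85\right) = \left(\left(14 + 300\right) - \frac{10}{11}\right) \left(-85\right) = \left(314 - \frac{10}{11}\right) \left(-85\right) = \frac{3444}{11} \left(-85\right) = - \frac{292740}{11}$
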